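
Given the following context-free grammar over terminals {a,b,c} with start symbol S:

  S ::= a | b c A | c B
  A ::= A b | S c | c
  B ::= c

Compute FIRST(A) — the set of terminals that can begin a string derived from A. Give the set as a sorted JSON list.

FIRST iteration:
iter 1:
  A via A→c: +{c}
  B via B→c: +{c}
  S via S→a: +{a}
  S via S→b c A: +{b}
  S via S→c B: +{c}
  FIRST[S]={a,b,c}  FIRST[A]={c}  FIRST[B]={c}
iter 2:
  A via A→S c: +{a,b}
  FIRST[S]={a,b,c}  FIRST[A]={a,b,c}  FIRST[B]={c}
iter 3: (stable)
  FIRST[S]={a,b,c}  FIRST[A]={a,b,c}  FIRST[B]={c}

FIRST(A) = ["a", "b", "c"]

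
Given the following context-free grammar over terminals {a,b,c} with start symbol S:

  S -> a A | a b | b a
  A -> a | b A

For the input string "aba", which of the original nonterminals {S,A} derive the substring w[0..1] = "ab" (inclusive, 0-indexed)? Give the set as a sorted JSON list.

CNF form of G:
  S -> T0 T1 | T1 A | T1 T0
  A -> T0 A | a
  T0 -> b
  T1 -> a

CYK fill — only the sub-triangle for w[0..1]:
  [0..0]={A,T1}  "a"  orig:{A}
  [1..1]={T0}  "b"  orig:{}
  [0..1]={S}  "ab"

Original NTs in T[0,1] deriving "ab": ["S"]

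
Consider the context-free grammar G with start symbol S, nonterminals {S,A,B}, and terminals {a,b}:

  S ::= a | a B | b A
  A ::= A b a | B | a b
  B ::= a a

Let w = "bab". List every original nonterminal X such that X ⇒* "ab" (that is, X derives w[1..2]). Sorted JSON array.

CNF form of G:
  S -> T0 A | T1 B | a
  A -> A X2 | T1 T0 | T1 T1
  B -> T1 T1
  T0 -> b
  T1 -> a
  X2 -> T0 T1

CYK table (by increasing span) (cells [i..j] with 1 ≤ i ≤ j ≤ 2 only):
  T[1,1] 'a' = {S,T1}  orig:{S}
  T[2,2] 'b' = {T0}  orig:{}
  T[1,2] 'ab' = {A}

Original NTs in T[1,2] deriving "ab": ["A"]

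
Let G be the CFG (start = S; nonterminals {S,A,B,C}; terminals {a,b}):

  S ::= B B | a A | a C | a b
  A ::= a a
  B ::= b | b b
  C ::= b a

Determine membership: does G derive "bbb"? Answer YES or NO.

CNF form of G:
  S -> B B | T0 A | T0 C | T0 T1
  A -> T0 T0
  B -> T1 T1 | b
  C -> T1 T0
  T0 -> a
  T1 -> b

CYK table (by increasing span):
  cell(0,0) b: {B,T1}  orig:{B}
  cell(1,1) b: {B,T1}  orig:{B}
  cell(2,2) b: {B,T1}  orig:{B}
  cell(0,1) bb: {B,S}
  cell(1,2) bb: {B,S}
  cell(0,2) bbb: {S}

S ∈ T[0,2] ⇒ YES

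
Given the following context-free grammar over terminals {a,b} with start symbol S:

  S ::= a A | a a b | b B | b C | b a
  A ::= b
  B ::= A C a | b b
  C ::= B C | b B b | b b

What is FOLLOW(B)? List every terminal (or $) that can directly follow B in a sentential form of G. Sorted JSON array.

FIRST iteration:
iter 1:
  A via A→b: +{b}
  B via B→A C a: +{b}
  C via C→B C: +{b}
  S via S→a A: +{a}
  S via S→b B: +{b}
  S: {a,b}  A: {b}  B: {b}  C: {b}
iter 2: — fixpoint
  S: {a,b}  A: {b}  B: {b}  C: {b}

FOLLOW iteration:
seed FOLLOW(S) with $
iter 1:
  B→A C a: FOLLOW(A) ⊇ FIRST(C) = {b}; new: +{b}
  B→A C a: FOLLOW(C) ⊇ FIRST(a) = {a}; new: +{a}
  C→B C: FOLLOW(B) ⊇ FIRST(C) = {b}; new: +{b}
  S→a A: FOLLOW(A) ⊇ FOLLOW(S) ⊇ {$}; new: +{$}
  S→b B: FOLLOW(B) ⊇ FOLLOW(S) ⊇ {$}; new: +{$}
  S→b C: FOLLOW(C) ⊇ FOLLOW(S) ⊇ {$}; new: +{$}
  S: {$}  A: {$,b}  B: {$,b}  C: {$,a}
iter 2: — fixpoint
  S: {$}  A: {$,b}  B: {$,b}  C: {$,a}

FOLLOW(B) = ["$", "b"]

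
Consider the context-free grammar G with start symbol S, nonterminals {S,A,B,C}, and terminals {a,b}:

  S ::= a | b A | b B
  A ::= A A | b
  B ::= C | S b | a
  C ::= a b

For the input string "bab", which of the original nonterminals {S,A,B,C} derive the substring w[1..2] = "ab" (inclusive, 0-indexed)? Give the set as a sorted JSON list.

CNF form of G:
  S -> T0 A | T0 B | a
  A -> A A | b
  B -> S T0 | T1 T0 | a
  C -> T1 T0
  T0 -> b
  T1 -> a

Fill CYK table bottom-up — only the sub-triangle for w[1..2]:
  [1..1]={B,S,T1}  "a"  orig:{B,S}
  [2..2]={A,T0}  "b"  orig:{A}
  [1..2]={B,C}  "ab"

Original NTs in T[1,2] deriving "ab": ["B", "C"]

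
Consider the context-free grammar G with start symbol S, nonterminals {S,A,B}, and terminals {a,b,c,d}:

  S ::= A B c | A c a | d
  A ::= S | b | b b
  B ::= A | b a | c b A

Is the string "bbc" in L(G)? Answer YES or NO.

Convert to CNF:
  S -> A X8 | A X9 | d
  A -> A X3 | A X4 | T2 T2 | b | d
  B -> A X5 | A X6 | T0 X7 | T2 T1 | T2 T2 | b | d
  T0 -> c
  T1 -> a
  T2 -> b
  X3 -> B T0
  X4 -> T0 T1
  X5 -> B T0
  X6 -> T0 T1
  X7 -> T2 A
  X8 -> B T0
  X9 -> T0 T1

Fill CYK table bottom-up:
  T[0,0] 'b' = {A,B,T2}  orig:{A,B}
  T[1,1] 'b' = {A,B,T2}  orig:{A,B}
  T[2,2] 'c' = {T0}  orig:{}
  T[0,1] 'bb' = {A,B,X7}  orig:{A,B}
  T[1,2] 'bc' = {X3,X5,X8}  orig:{}
  T[0,2] 'bbc' = {A,B,S,X3,X5,X8}  orig:{A,B,S}

S ∈ T[0,2] ⇒ YES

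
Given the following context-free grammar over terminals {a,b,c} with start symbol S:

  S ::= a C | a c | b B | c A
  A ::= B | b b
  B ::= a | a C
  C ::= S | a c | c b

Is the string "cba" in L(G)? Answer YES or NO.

CNF form of G:
  S -> T0 C | T0 T2 | T1 B | T2 A
  A -> T0 C | T1 T1 | a
  B -> T0 C | a
  C -> T0 C | T0 T2 | T1 B | T2 A | T2 T1
  T0 -> a
  T1 -> b
  T2 -> c

Fill CYK table bottom-up:
  cell(0,0) c: {T2}  orig:{}
  cell(1,1) b: {T1}  orig:{}
  cell(2,2) a: {A,B,T0}  orig:{A,B}
  cell(0,1) cb: {C}
  cell(1,2) ba: {C,S}
  cell(0,2) cba: ∅

S ∉ T[0,2] ⇒ NO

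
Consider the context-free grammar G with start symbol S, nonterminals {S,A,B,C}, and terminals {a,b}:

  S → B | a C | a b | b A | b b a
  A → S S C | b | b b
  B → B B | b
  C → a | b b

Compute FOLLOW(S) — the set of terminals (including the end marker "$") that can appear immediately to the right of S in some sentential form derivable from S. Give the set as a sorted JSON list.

Compute FIRST by fixpoint:
iter 1:
  A via A→b: +{b}
  B via B→b: +{b}
  C via C→a: +{a}
  C via C→b b: +{b}
  S via S→B: +{b}
  S via S→a C: +{a}
  FIRST(S)={a,b}  FIRST(A)={b}  FIRST(B)={b}  FIRST(C)={a,b}
iter 2:
  A via A→S S C: +{a}
  FIRST(S)={a,b}  FIRST(A)={a,b}  FIRST(B)={b}  FIRST(C)={a,b}
iter 3: (stable)
  FIRST(S)={a,b}  FIRST(A)={a,b}  FIRST(B)={b}  FIRST(C)={a,b}

FOLLOW sets:
FOLLOW(S) := {$}
iter 1:
  A→S S C: FOLLOW(S) ⊇ FIRST(S) = {a,b}; new: +{a,b}
  B→B B: FOLLOW(B) ⊇ FIRST(B) = {b}; new: +{b}
  S→B: FOLLOW(B) ⊇ FOLLOW(S) ⊇ {$,a,b}; new: +{$,a}
  S→a C: FOLLOW(C) ⊇ FOLLOW(S) ⊇ {$,a,b}; new: +{$,a,b}
  S→b A: FOLLOW(A) ⊇ FOLLOW(S) ⊇ {$,a,b}; new: +{$,a,b}
  S: {$,a,b}  A: {$,a,b}  B: {$,a,b}  C: {$,a,b}
iter 2: — fixpoint
  S: {$,a,b}  A: {$,a,b}  B: {$,a,b}  C: {$,a,b}

FOLLOW(S) = ["$", "a", "b"]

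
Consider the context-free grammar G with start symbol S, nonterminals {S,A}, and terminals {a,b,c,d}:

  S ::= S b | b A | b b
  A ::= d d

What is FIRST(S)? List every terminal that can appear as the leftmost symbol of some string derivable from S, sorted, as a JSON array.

FIRST sets, iterate to fixpoint:
round 1:
  A via A→d d: +{d}
  S via S→b A: +{b}
  FIRST(S)={b}  FIRST(A)={d}
round 2: done
  FIRST(S)={b}  FIRST(A)={d}

FIRST(S) = ["b"]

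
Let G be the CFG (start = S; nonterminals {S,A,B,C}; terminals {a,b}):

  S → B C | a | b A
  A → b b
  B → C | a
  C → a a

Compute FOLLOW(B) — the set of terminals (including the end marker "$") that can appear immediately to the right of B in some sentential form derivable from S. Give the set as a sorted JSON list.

FIRST iteration:
[1]
  A via A→b b: +{b}
  B via B→a: +{a}
  C via C→a a: +{a}
  S via S→B C: +{a}
  S via S→b A: +{b}
  FIRST[S]={a,b}  FIRST[A]={b}  FIRST[B]={a}  FIRST[C]={a}
[2] (no change)
  FIRST[S]={a,b}  FIRST[A]={b}  FIRST[B]={a}  FIRST[C]={a}

FOLLOW iteration:
initialize: $ ∈ FOLLOW(S)
[1]
  S→B C: FOLLOW(B) ⊇ FIRST(C) = {a}; new: +{a}
  S→B C: FOLLOW(C) ⊇ FOLLOW(S) ⊇ {$}; new: +{$}
  S→b A: FOLLOW(A) ⊇ FOLLOW(S) ⊇ {$}; new: +{$}
  FOLLOW(S)={$}  FOLLOW(A)={$}  FOLLOW(B)={a}  FOLLOW(C)={$}
[2]
  B→C: FOLLOW(C) ⊇ FOLLOW(B) ⊇ {a}; new: +{a}
  FOLLOW(S)={$}  FOLLOW(A)={$}  FOLLOW(B)={a}  FOLLOW(C)={$,a}
[3] (no change)
  FOLLOW(S)={$}  FOLLOW(A)={$}  FOLLOW(B)={a}  FOLLOW(C)={$,a}

FOLLOW(B) = ["a"]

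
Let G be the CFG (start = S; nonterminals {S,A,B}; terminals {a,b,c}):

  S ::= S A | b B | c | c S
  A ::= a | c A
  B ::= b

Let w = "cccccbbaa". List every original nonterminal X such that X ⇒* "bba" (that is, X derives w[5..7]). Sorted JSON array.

Convert to CNF:
  S -> S A | T0 S | T1 B | c
  A -> T0 A | a
  B -> b
  T0 -> c
  T1 -> b

CYK table (by increasing span) — only the sub-triangle for w[5..7]:
  cell(5,5) b: {B,T1}  orig:{B}
  cell(6,6) b: {B,T1}  orig:{B}
  cell(7,7) a: {A}
  cell(5,6) bb: {S}
  cell(6,7) ba: ∅
  cell(5,7) bba: {S}

Original NTs in T[5,7] deriving "bba": ["S"]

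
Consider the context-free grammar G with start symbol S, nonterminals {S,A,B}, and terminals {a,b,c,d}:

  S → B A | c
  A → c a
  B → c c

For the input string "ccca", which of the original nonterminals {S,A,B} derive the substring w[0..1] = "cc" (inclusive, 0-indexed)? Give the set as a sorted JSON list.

Convert to CNF:
  S -> B A | c
  A -> T0 T1
  B -> T0 T0
  T0 -> c
  T1 -> a

CYK fill, restricted to cells inside w[0..1]:
  cell(0,0) c: {S,T0}  orig:{S}
  cell(1,1) c: {S,T0}  orig:{S}
  cell(0,1) cc: {B}

Original NTs in T[0,1] deriving "cc": ["B"]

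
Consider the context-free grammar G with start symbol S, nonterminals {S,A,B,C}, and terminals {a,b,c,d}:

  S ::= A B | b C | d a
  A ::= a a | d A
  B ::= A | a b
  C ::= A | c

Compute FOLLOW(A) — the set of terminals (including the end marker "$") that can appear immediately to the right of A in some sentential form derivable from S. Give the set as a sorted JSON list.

FIRST sets, iterate to fixpoint:
iter 1:
  A via A→a a: +{a}
  A via A→d A: +{d}
  B via B→A: +{a,d}
  C via C→A: +{a,d}
  C via C→c: +{c}
  S via S→A B: +{a,d}
  S via S→b C: +{b}
  S: {a,b,d}  A: {a,d}  B: {a,d}  C: {a,c,d}
iter 2: (no change)
  S: {a,b,d}  A: {a,d}  B: {a,d}  C: {a,c,d}

FOLLOW iteration:
seed FOLLOW(S) with $
pass 1:
  S→A B: FOLLOW(A) ⊇ FIRST(B) = {a,d}; new: +{a,d}
  S→A B: FOLLOW(B) ⊇ FOLLOW(S) ⊇ {$}; new: +{$}
  S→b C: FOLLOW(C) ⊇ FOLLOW(S) ⊇ {$}; new: +{$}
  S: {$}  A: {a,d}  B: {$}  C: {$}
pass 2:
  B→A: FOLLOW(A) ⊇ FOLLOW(B) ⊇ {$}; new: +{$}
  S: {$}  A: {$,a,d}  B: {$}  C: {$}
pass 3: — fixpoint
  S: {$}  A: {$,a,d}  B: {$}  C: {$}

FOLLOW(A) = ["$", "a", "d"]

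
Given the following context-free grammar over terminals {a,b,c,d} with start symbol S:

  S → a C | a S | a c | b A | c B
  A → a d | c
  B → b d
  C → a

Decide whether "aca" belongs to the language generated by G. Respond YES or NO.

Convert to CNF:
  S -> T0 C | T0 S | T0 T3 | T2 A | T3 B
  A -> T0 T1 | c
  B -> T2 T1
  C -> a
  T0 -> a
  T1 -> d
  T2 -> b
  T3 -> c

CYK table (by increasing span):
  T[0,0] 'a' = {C,T0}  orig:{C}
  T[1,1] 'c' = {A,T3}  orig:{A}
  T[2,2] 'a' = {C,T0}  orig:{C}
  T[0,1] 'ac' = {S}
  T[1,2] 'ca' = ∅
  T[0,2] 'aca' = ∅

S ∉ T[0,2] ⇒ NO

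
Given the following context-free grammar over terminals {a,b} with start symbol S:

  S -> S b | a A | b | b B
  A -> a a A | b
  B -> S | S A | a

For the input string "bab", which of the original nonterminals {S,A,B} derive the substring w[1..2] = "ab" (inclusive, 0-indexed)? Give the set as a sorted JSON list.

CNF form of G:
  S -> S T1 | T0 A | T1 B | b
  A -> T0 X2 | b
  B -> S A | S T1 | T0 A | T1 B | a | b
  T0 -> a
  T1 -> b
  X2 -> T0 A

CYK fill — only the sub-triangle for w[1..2]:
  [1..1]={B,T0}  "a"  orig:{B}
  [2..2]={A,B,S,T1}  "b"  orig:{A,B,S}
  [1..2]={B,S,X2}  "ab"  orig:{B,S}

Original NTs in T[1,2] deriving "ab": ["B", "S"]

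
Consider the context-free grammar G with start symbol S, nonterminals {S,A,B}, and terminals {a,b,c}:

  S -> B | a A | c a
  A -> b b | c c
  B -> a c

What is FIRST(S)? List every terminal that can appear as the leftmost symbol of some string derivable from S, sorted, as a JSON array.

FIRST iteration:
[1]
  A via A→b b: +{b}
  A via A→c c: +{c}
  B via B→a c: +{a}
  S via S→B: +{a}
  S via S→c a: +{c}
  FIRST[S]={a,c}  FIRST[A]={b,c}  FIRST[B]={a}
[2] — fixpoint
  FIRST[S]={a,c}  FIRST[A]={b,c}  FIRST[B]={a}

FIRST(S) = ["a", "c"]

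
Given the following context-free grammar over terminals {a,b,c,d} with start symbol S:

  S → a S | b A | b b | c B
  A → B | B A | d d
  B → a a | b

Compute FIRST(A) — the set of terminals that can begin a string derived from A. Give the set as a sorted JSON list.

Compute FIRST by fixpoint:
[1]
  A via A→d d: +{d}
  B via B→a a: +{a}
  B via B→b: +{b}
  S via S→a S: +{a}
  S via S→b A: +{b}
  S via S→c B: +{c}
  S: {a,b,c}  A: {d}  B: {a,b}
[2]
  A via A→B: +{a,b}
  S: {a,b,c}  A: {a,b,d}  B: {a,b}
[3] done
  S: {a,b,c}  A: {a,b,d}  B: {a,b}

FIRST(A) = ["a", "b", "d"]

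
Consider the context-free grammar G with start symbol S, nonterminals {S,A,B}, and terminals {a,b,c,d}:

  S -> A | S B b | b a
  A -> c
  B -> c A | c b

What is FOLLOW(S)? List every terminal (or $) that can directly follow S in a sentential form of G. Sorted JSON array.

FIRST sets, iterate to fixpoint:
pass 1:
  A via A→c: +{c}
  B via B→c A: +{c}
  S via S→A: +{c}
  S via S→b a: +{b}
  S: {b,c}  A: {c}  B: {c}
pass 2: (no change)
  S: {b,c}  A: {c}  B: {c}

Compute FOLLOW by fixpoint:
initialize: $ ∈ FOLLOW(S)
[1]
  S→A: FOLLOW(A) ⊇ FOLLOW(S) ⊇ {$}; new: +{$}
  S→S B b: FOLLOW(S) ⊇ FIRST(B) = {c}; new: +{c}
  S→S B b: FOLLOW(B) ⊇ FIRST(b) = {b}; new: +{b}
  FOLLOW[S]={$,c}  FOLLOW[A]={$}  FOLLOW[B]={b}
[2]
  B→c A: FOLLOW(A) ⊇ FOLLOW(B) ⊇ {b}; new: +{b}
  S→A: FOLLOW(A) ⊇ FOLLOW(S) ⊇ {$,c}; new: +{c}
  FOLLOW[S]={$,c}  FOLLOW[A]={$,b,c}  FOLLOW[B]={b}
[3] done
  FOLLOW[S]={$,c}  FOLLOW[A]={$,b,c}  FOLLOW[B]={b}

FOLLOW(S) = ["$", "c"]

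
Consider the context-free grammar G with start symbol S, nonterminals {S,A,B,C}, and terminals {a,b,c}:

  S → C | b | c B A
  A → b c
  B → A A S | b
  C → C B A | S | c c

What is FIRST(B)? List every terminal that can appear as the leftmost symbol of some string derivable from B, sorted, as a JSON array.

Compute FIRST by fixpoint:
pass 1:
  A via A→b c: +{b}
  B via B→A A S: +{b}
  C via C→c c: +{c}
  S via S→C: +{c}
  S via S→b: +{b}
  FIRST(S)={b,c}  FIRST(A)={b}  FIRST(B)={b}  FIRST(C)={c}
pass 2:
  C via C→S: +{b}
  FIRST(S)={b,c}  FIRST(A)={b}  FIRST(B)={b}  FIRST(C)={b,c}
pass 3: — fixpoint
  FIRST(S)={b,c}  FIRST(A)={b}  FIRST(B)={b}  FIRST(C)={b,c}

FIRST(B) = ["b"]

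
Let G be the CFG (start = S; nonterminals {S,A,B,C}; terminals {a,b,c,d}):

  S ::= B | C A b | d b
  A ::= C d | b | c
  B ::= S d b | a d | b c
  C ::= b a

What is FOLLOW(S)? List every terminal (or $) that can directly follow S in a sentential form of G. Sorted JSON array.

Compute FIRST by fixpoint:
round 1:
  A via A→b: +{b}
  A via A→c: +{c}
  B via B→a d: +{a}
  B via B→b c: +{b}
  C via C→b a: +{b}
  S via S→B: +{a,b}
  S via S→d b: +{d}
  FIRST(S)={a,b,d}  FIRST(A)={b,c}  FIRST(B)={a,b}  FIRST(C)={b}
round 2:
  B via B→S d b: +{d}
  FIRST(S)={a,b,d}  FIRST(A)={b,c}  FIRST(B)={a,b,d}  FIRST(C)={b}
round 3: (no change)
  FIRST(S)={a,b,d}  FIRST(A)={b,c}  FIRST(B)={a,b,d}  FIRST(C)={b}

FOLLOW iteration:
FOLLOW(S) := {$}
round 1:
  A→C d: FOLLOW(C) ⊇ FIRST(d) = {d}; new: +{d}
  B→S d b: FOLLOW(S) ⊇ FIRST(d) = {d}; new: +{d}
  S→B: FOLLOW(B) ⊇ FOLLOW(S) ⊇ {$,d}; new: +{$,d}
  S→C A b: FOLLOW(C) ⊇ FIRST(A) = {b,c}; new: +{b,c}
  S→C A b: FOLLOW(A) ⊇ FIRST(b) = {b}; new: +{b}
  FOLLOW(S)={$,d}  FOLLOW(A)={b}  FOLLOW(B)={$,d}  FOLLOW(C)={b,c,d}
round 2: done
  FOLLOW(S)={$,d}  FOLLOW(A)={b}  FOLLOW(B)={$,d}  FOLLOW(C)={b,c,d}

FOLLOW(S) = ["$", "d"]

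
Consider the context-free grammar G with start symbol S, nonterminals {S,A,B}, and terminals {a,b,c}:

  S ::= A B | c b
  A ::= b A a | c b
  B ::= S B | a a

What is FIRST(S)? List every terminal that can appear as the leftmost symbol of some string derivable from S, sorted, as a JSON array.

FIRST iteration:
iter 1:
  A via A→b A a: +{b}
  A via A→c b: +{c}
  B via B→a a: +{a}
  S via S→A B: +{b,c}
  FIRST[S]={b,c}  FIRST[A]={b,c}  FIRST[B]={a}
iter 2:
  B via B→S B: +{b,c}
  FIRST[S]={b,c}  FIRST[A]={b,c}  FIRST[B]={a,b,c}
iter 3: (stable)
  FIRST[S]={b,c}  FIRST[A]={b,c}  FIRST[B]={a,b,c}

FIRST(S) = ["b", "c"]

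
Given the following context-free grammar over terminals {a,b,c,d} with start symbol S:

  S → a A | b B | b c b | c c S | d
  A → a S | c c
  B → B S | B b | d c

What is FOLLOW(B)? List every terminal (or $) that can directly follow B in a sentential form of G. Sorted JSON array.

FIRST iteration:
round 1:
  A via A→a S: +{a}
  A via A→c c: +{c}
  B via B→d c: +{d}
  S via S→a A: +{a}
  S via S→b B: +{b}
  S via S→c c S: +{c}
  S via S→d: +{d}
  FIRST(S)={a,b,c,d}  FIRST(A)={a,c}  FIRST(B)={d}
round 2: (no change)
  FIRST(S)={a,b,c,d}  FIRST(A)={a,c}  FIRST(B)={d}

FOLLOW iteration:
initialize: $ ∈ FOLLOW(S)
[1]
  B→B S: FOLLOW(B) ⊇ FIRST(S) = {a,b,c,d}; new: +{a,b,c,d}
  B→B S: FOLLOW(S) ⊇ FOLLOW(B) ⊇ {a,b,c,d}; new: +{a,b,c,d}
  S→a A: FOLLOW(A) ⊇ FOLLOW(S) ⊇ {$,a,b,c,d}; new: +{$,a,b,c,d}
  S→b B: FOLLOW(B) ⊇ FOLLOW(S) ⊇ {$,a,b,c,d}; new: +{$}
  FOLLOW(S)={$,a,b,c,d}  FOLLOW(A)={$,a,b,c,d}  FOLLOW(B)={$,a,b,c,d}
[2] done
  FOLLOW(S)={$,a,b,c,d}  FOLLOW(A)={$,a,b,c,d}  FOLLOW(B)={$,a,b,c,d}

FOLLOW(B) = ["$", "a", "b", "c", "d"]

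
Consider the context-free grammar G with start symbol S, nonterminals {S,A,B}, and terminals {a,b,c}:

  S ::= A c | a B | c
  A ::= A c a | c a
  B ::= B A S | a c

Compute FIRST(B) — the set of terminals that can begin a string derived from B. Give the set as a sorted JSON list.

Compute FIRST by fixpoint:
round 1:
  A via A→c a: +{c}
  B via B→a c: +{a}
  S via S→A c: +{c}
  S via S→a B: +{a}
  FIRST[S]={a,c}  FIRST[A]={c}  FIRST[B]={a}
round 2: — fixpoint
  FIRST[S]={a,c}  FIRST[A]={c}  FIRST[B]={a}

FIRST(B) = ["a"]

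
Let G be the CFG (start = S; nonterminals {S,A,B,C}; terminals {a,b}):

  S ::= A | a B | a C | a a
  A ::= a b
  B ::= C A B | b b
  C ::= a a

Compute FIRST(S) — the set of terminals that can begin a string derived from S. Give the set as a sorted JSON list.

FIRST sets, iterate to fixpoint:
iter 1:
  A via A→a b: +{a}
  B via B→b b: +{b}
  C via C→a a: +{a}
  S via S→A: +{a}
  FIRST(S)={a}  FIRST(A)={a}  FIRST(B)={b}  FIRST(C)={a}
iter 2:
  B via B→C A B: +{a}
  FIRST(S)={a}  FIRST(A)={a}  FIRST(B)={a,b}  FIRST(C)={a}
iter 3: (stable)
  FIRST(S)={a}  FIRST(A)={a}  FIRST(B)={a,b}  FIRST(C)={a}

FIRST(S) = ["a"]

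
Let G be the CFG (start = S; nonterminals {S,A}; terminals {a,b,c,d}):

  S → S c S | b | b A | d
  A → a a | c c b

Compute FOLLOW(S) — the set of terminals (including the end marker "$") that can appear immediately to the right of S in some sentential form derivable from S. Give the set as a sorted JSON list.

FIRST sets, iterate to fixpoint:
round 1:
  A via A→a a: +{a}
  A via A→c c b: +{c}
  S via S→b: +{b}
  S via S→d: +{d}
  S: {b,d}  A: {a,c}
round 2: (no change)
  S: {b,d}  A: {a,c}

FOLLOW iteration:
initialize: $ ∈ FOLLOW(S)
round 1:
  S→S c S: FOLLOW(S) ⊇ FIRST(c) = {c}; new: +{c}
  S→b A: FOLLOW(A) ⊇ FOLLOW(S) ⊇ {$,c}; new: +{$,c}
  S: {$,c}  A: {$,c}
round 2: — fixpoint
  S: {$,c}  A: {$,c}

FOLLOW(S) = ["$", "c"]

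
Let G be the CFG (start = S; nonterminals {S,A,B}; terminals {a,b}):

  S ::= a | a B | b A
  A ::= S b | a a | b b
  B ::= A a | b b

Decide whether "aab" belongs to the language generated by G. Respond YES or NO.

CNF form of G:
  S -> T0 A | T1 B | a
  A -> S T0 | T0 T0 | T1 T1
  B -> A T1 | T0 T0
  T0 -> b
  T1 -> a

CYK fill:
  T[0,0] 'a' = {S,T1}  orig:{S}
  T[1,1] 'a' = {S,T1}  orig:{S}
  T[2,2] 'b' = {T0}  orig:{}
  T[0,1] 'aa' = {A}
  T[1,2] 'ab' = {A}
  T[0,2] 'aab' = ∅

S ∉ T[0,2] ⇒ NO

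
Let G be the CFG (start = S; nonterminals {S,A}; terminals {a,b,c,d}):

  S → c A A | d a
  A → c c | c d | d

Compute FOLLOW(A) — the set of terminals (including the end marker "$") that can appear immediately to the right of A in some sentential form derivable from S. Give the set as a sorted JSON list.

Compute FIRST by fixpoint:
[1]
  A via A→c c: +{c}
  A via A→d: +{d}
  S via S→c A A: +{c}
  S via S→d a: +{d}
  FIRST(S)={c,d}  FIRST(A)={c,d}
[2] (stable)
  FIRST(S)={c,d}  FIRST(A)={c,d}

FOLLOW sets:
seed FOLLOW(S) with $
[1]
  S→c A A: FOLLOW(A) ⊇ FIRST(A) = {c,d}; new: +{c,d}
  S→c A A: FOLLOW(A) ⊇ FOLLOW(S) ⊇ {$}; new: +{$}
  FOLLOW(S)={$}  FOLLOW(A)={$,c,d}
[2] (no change)
  FOLLOW(S)={$}  FOLLOW(A)={$,c,d}

FOLLOW(A) = ["$", "c", "d"]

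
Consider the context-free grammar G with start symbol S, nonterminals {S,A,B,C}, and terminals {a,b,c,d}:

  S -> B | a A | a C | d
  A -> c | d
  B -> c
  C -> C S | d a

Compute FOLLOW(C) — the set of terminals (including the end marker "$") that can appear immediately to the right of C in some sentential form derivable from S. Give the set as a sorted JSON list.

Compute FIRST by fixpoint:
pass 1:
  A via A→c: +{c}
  A via A→d: +{d}
  B via B→c: +{c}
  C via C→d a: +{d}
  S via S→B: +{c}
  S via S→a A: +{a}
  S via S→d: +{d}
  FIRST[S]={a,c,d}  FIRST[A]={c,d}  FIRST[B]={c}  FIRST[C]={d}
pass 2: — fixpoint
  FIRST[S]={a,c,d}  FIRST[A]={c,d}  FIRST[B]={c}  FIRST[C]={d}

FOLLOW sets:
seed FOLLOW(S) with $
pass 1:
  C→C S: FOLLOW(C) ⊇ FIRST(S) = {a,c,d}; new: +{a,c,d}
  C→C S: FOLLOW(S) ⊇ FOLLOW(C) ⊇ {a,c,d}; new: +{a,c,d}
  S→B: FOLLOW(B) ⊇ FOLLOW(S) ⊇ {$,a,c,d}; new: +{$,a,c,d}
  S→a A: FOLLOW(A) ⊇ FOLLOW(S) ⊇ {$,a,c,d}; new: +{$,a,c,d}
  S→a C: FOLLOW(C) ⊇ FOLLOW(S) ⊇ {$,a,c,d}; new: +{$}
  FOLLOW[S]={$,a,c,d}  FOLLOW[A]={$,a,c,d}  FOLLOW[B]={$,a,c,d}  FOLLOW[C]={$,a,c,d}
pass 2: (stable)
  FOLLOW[S]={$,a,c,d}  FOLLOW[A]={$,a,c,d}  FOLLOW[B]={$,a,c,d}  FOLLOW[C]={$,a,c,d}

FOLLOW(C) = ["$", "a", "c", "d"]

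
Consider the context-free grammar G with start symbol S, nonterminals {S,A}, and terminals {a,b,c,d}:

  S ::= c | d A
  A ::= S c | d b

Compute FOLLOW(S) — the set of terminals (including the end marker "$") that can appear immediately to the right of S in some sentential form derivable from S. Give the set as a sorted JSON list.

FIRST iteration:
round 1:
  A via A→d b: +{d}
  S via S→c: +{c}
  S via S→d A: +{d}
  FIRST(S)={c,d}  FIRST(A)={d}
round 2:
  A via A→S c: +{c}
  FIRST(S)={c,d}  FIRST(A)={c,d}
round 3: (no change)
  FIRST(S)={c,d}  FIRST(A)={c,d}

FOLLOW sets:
seed FOLLOW(S) with $
round 1:
  A→S c: FOLLOW(S) ⊇ FIRST(c) = {c}; new: +{c}
  S→d A: FOLLOW(A) ⊇ FOLLOW(S) ⊇ {$,c}; new: +{$,c}
  S: {$,c}  A: {$,c}
round 2: — fixpoint
  S: {$,c}  A: {$,c}

FOLLOW(S) = ["$", "c"]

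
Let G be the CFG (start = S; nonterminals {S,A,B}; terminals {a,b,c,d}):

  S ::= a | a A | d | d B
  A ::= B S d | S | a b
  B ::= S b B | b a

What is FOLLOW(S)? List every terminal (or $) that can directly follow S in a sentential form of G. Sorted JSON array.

Compute FIRST by fixpoint:
[1]
  A via A→a b: +{a}
  B via B→b a: +{b}
  S via S→a: +{a}
  S via S→d: +{d}
  FIRST[S]={a,d}  FIRST[A]={a}  FIRST[B]={b}
[2]
  A via A→B S d: +{b}
  A via A→S: +{d}
  B via B→S b B: +{a,d}
  FIRST[S]={a,d}  FIRST[A]={a,b,d}  FIRST[B]={a,b,d}
[3] done
  FIRST[S]={a,d}  FIRST[A]={a,b,d}  FIRST[B]={a,b,d}

FOLLOW iteration:
seed FOLLOW(S) with $
pass 1:
  A→B S d: FOLLOW(B) ⊇ FIRST(S) = {a,d}; new: +{a,d}
  A→B S d: FOLLOW(S) ⊇ FIRST(d) = {d}; new: +{d}
  B→S b B: FOLLOW(S) ⊇ FIRST(b) = {b}; new: +{b}
  S→a A: FOLLOW(A) ⊇ FOLLOW(S) ⊇ {$,b,d}; new: +{$,b,d}
  S→d B: FOLLOW(B) ⊇ FOLLOW(S) ⊇ {$,b,d}; new: +{$,b}
  S: {$,b,d}  A: {$,b,d}  B: {$,a,b,d}
pass 2: done
  S: {$,b,d}  A: {$,b,d}  B: {$,a,b,d}

FOLLOW(S) = ["$", "b", "d"]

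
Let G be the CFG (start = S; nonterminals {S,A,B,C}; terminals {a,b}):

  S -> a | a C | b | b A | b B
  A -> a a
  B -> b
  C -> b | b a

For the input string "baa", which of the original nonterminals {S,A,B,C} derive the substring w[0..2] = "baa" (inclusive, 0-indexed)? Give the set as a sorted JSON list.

Convert to CNF:
  S -> T0 C | T1 A | T1 B | a | b
  A -> T0 T0
  B -> b
  C -> T1 T0 | b
  T0 -> a
  T1 -> b

CYK table (by increasing span) (cells [i..j] with 0 ≤ i ≤ j ≤ 2 only):
  T[0,0] 'b' = {B,C,S,T1}  orig:{B,C,S}
  T[1,1] 'a' = {S,T0}  orig:{S}
  T[2,2] 'a' = {S,T0}  orig:{S}
  T[0,1] 'ba' = {C}
  T[1,2] 'aa' = {A}
  T[0,2] 'baa' = {S}

Original NTs in T[0,2] deriving "baa": ["S"]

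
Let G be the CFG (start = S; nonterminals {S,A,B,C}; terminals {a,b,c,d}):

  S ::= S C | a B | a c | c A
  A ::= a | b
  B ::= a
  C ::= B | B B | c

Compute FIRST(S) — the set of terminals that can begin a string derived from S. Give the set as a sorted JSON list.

Compute FIRST by fixpoint:
pass 1:
  A via A→a: +{a}
  A via A→b: +{b}
  B via B→a: +{a}
  C via C→B: +{a}
  C via C→c: +{c}
  S via S→a B: +{a}
  S via S→c A: +{c}
  FIRST[S]={a,c}  FIRST[A]={a,b}  FIRST[B]={a}  FIRST[C]={a,c}
pass 2: (no change)
  FIRST[S]={a,c}  FIRST[A]={a,b}  FIRST[B]={a}  FIRST[C]={a,c}

FIRST(S) = ["a", "c"]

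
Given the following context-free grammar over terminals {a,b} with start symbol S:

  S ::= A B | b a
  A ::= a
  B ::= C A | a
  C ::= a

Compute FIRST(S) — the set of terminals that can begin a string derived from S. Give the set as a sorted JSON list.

FIRST sets, iterate to fixpoint:
iter 1:
  A via A→a: +{a}
  B via B→a: +{a}
  C via C→a: +{a}
  S via S→A B: +{a}
  S via S→b a: +{b}
  FIRST(S)={a,b}  FIRST(A)={a}  FIRST(B)={a}  FIRST(C)={a}
iter 2: done
  FIRST(S)={a,b}  FIRST(A)={a}  FIRST(B)={a}  FIRST(C)={a}

FIRST(S) = ["a", "b"]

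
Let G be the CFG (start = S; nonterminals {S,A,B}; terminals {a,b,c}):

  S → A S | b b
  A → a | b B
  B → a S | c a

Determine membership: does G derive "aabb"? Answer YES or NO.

CNF form of G:
  S -> A S | T0 T0
  A -> T0 B | a
  B -> T1 S | T2 T1
  T0 -> b
  T1 -> a
  T2 -> c

Fill CYK table bottom-up:
  T[0,0] 'a' = {A,T1}  orig:{A}
  T[1,1] 'a' = {A,T1}  orig:{A}
  T[2,2] 'b' = {T0}  orig:{}
  T[3,3] 'b' = {T0}  orig:{}
  T[0,1] 'aa' = ∅
  T[1,2] 'ab' = ∅
  T[2,3] 'bb' = {S}
  T[0,2] 'aab' = ∅
  T[1,3] 'abb' = {B,S}
  T[0,3] 'aabb' = {B,S}

S ∈ T[0,3] ⇒ YES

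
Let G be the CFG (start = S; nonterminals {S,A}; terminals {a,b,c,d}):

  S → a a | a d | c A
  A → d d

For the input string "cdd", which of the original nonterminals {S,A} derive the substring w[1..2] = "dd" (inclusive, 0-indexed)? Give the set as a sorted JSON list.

Convert to CNF:
  S -> T1 T0 | T1 T1 | T2 A
  A -> T0 T0
  T0 -> d
  T1 -> a
  T2 -> c

CYK table (by increasing span) (cells [i..j] with 1 ≤ i ≤ j ≤ 2 only):
  T[1,1] 'd' = {T0}  orig:{}
  T[2,2] 'd' = {T0}  orig:{}
  T[1,2] 'dd' = {A}

Original NTs in T[1,2] deriving "dd": ["A"]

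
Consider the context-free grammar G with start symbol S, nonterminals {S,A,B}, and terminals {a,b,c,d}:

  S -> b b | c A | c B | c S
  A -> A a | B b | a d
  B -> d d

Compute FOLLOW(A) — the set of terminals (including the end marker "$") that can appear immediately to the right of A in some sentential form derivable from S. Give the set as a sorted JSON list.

Compute FIRST by fixpoint:
pass 1:
  A via A→a d: +{a}
  B via B→d d: +{d}
  S via S→b b: +{b}
  S via S→c A: +{c}
  FIRST[S]={b,c}  FIRST[A]={a}  FIRST[B]={d}
pass 2:
  A via A→B b: +{d}
  FIRST[S]={b,c}  FIRST[A]={a,d}  FIRST[B]={d}
pass 3: done
  FIRST[S]={b,c}  FIRST[A]={a,d}  FIRST[B]={d}

FOLLOW sets:
initialize: $ ∈ FOLLOW(S)
[1]
  A→A a: FOLLOW(A) ⊇ FIRST(a) = {a}; new: +{a}
  A→B b: FOLLOW(B) ⊇ FIRST(b) = {b}; new: +{b}
  S→c A: FOLLOW(A) ⊇ FOLLOW(S) ⊇ {$}; new: +{$}
  S→c B: FOLLOW(B) ⊇ FOLLOW(S) ⊇ {$}; new: +{$}
  S: {$}  A: {$,a}  B: {$,b}
[2] done
  S: {$}  A: {$,a}  B: {$,b}

FOLLOW(A) = ["$", "a"]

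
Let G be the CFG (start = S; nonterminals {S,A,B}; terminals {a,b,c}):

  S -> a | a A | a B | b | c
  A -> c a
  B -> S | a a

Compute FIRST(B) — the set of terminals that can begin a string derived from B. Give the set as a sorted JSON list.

FIRST sets, iterate to fixpoint:
iter 1:
  A via A→c a: +{c}
  B via B→a a: +{a}
  S via S→a: +{a}
  S via S→b: +{b}
  S via S→c: +{c}
  FIRST(S)={a,b,c}  FIRST(A)={c}  FIRST(B)={a}
iter 2:
  B via B→S: +{b,c}
  FIRST(S)={a,b,c}  FIRST(A)={c}  FIRST(B)={a,b,c}
iter 3: — fixpoint
  FIRST(S)={a,b,c}  FIRST(A)={c}  FIRST(B)={a,b,c}

FIRST(B) = ["a", "b", "c"]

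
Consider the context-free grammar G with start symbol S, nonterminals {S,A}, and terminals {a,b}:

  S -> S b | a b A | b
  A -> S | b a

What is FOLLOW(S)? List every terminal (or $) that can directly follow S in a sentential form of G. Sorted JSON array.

FIRST iteration:
[1]
  A via A→b a: +{b}
  S via S→a b A: +{a}
  S via S→b: +{b}
  FIRST(S)={a,b}  FIRST(A)={b}
[2]
  A via A→S: +{a}
  FIRST(S)={a,b}  FIRST(A)={a,b}
[3] (no change)
  FIRST(S)={a,b}  FIRST(A)={a,b}

FOLLOW sets:
seed FOLLOW(S) with $
pass 1:
  S→S b: FOLLOW(S) ⊇ FIRST(b) = {b}; new: +{b}
  S→a b A: FOLLOW(A) ⊇ FOLLOW(S) ⊇ {$,b}; new: +{$,b}
  FOLLOW(S)={$,b}  FOLLOW(A)={$,b}
pass 2: (no change)
  FOLLOW(S)={$,b}  FOLLOW(A)={$,b}

FOLLOW(S) = ["$", "b"]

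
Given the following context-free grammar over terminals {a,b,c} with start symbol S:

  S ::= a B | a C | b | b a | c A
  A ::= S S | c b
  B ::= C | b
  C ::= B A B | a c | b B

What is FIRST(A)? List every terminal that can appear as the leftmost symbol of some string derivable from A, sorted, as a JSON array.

FIRST sets, iterate to fixpoint:
round 1:
  A via A→c b: +{c}
  B via B→b: +{b}
  C via C→B A B: +{b}
  C via C→a c: +{a}
  S via S→a B: +{a}
  S via S→b: +{b}
  S via S→c A: +{c}
  S: {a,b,c}  A: {c}  B: {b}  C: {a,b}
round 2:
  A via A→S S: +{a,b}
  B via B→C: +{a}
  S: {a,b,c}  A: {a,b,c}  B: {a,b}  C: {a,b}
round 3: (no change)
  S: {a,b,c}  A: {a,b,c}  B: {a,b}  C: {a,b}

FIRST(A) = ["a", "b", "c"]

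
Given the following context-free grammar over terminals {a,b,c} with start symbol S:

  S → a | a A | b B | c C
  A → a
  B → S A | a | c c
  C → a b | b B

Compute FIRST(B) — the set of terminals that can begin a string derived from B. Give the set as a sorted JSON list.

FIRST iteration:
[1]
  A via A→a: +{a}
  B via B→a: +{a}
  B via B→c c: +{c}
  C via C→a b: +{a}
  C via C→b B: +{b}
  S via S→a: +{a}
  S via S→b B: +{b}
  S via S→c C: +{c}
  FIRST(S)={a,b,c}  FIRST(A)={a}  FIRST(B)={a,c}  FIRST(C)={a,b}
[2]
  B via B→S A: +{b}
  FIRST(S)={a,b,c}  FIRST(A)={a}  FIRST(B)={a,b,c}  FIRST(C)={a,b}
[3] (no change)
  FIRST(S)={a,b,c}  FIRST(A)={a}  FIRST(B)={a,b,c}  FIRST(C)={a,b}

FIRST(B) = ["a", "b", "c"]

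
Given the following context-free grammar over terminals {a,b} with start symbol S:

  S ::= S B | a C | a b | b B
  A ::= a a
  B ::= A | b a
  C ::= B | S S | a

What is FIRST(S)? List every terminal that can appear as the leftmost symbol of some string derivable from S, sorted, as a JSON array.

FIRST sets, iterate to fixpoint:
iter 1:
  A via A→a a: +{a}
  B via B→A: +{a}
  B via B→b a: +{b}
  C via C→B: +{a,b}
  S via S→a C: +{a}
  S via S→b B: +{b}
  S: {a,b}  A: {a}  B: {a,b}  C: {a,b}
iter 2: — fixpoint
  S: {a,b}  A: {a}  B: {a,b}  C: {a,b}

FIRST(S) = ["a", "b"]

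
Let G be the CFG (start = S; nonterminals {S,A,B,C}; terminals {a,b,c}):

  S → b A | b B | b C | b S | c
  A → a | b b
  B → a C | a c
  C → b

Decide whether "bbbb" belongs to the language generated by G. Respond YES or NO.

CNF form of G:
  S -> T0 A | T0 B | T0 C | T0 S | c
  A -> T0 T0 | a
  B -> T1 C | T1 T2
  C -> b
  T0 -> b
  T1 -> a
  T2 -> c

Fill CYK table bottom-up:
  T[0,0] 'b' = {C,T0}  orig:{C}
  T[1,1] 'b' = {C,T0}  orig:{C}
  T[2,2] 'b' = {C,T0}  orig:{C}
  T[3,3] 'b' = {C,T0}  orig:{C}
  T[0,1] 'bb' = {A,S}
  T[1,2] 'bb' = {A,S}
  T[2,3] 'bb' = {A,S}
  T[0,2] 'bbb' = {S}
  T[1,3] 'bbb' = {S}
  T[0,3] 'bbbb' = {S}

S ∈ T[0,3] ⇒ YES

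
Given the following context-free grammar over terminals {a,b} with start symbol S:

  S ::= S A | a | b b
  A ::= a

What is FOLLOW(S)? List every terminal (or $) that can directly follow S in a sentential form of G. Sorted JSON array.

FIRST sets, iterate to fixpoint:
pass 1:
  A via A→a: +{a}
  S via S→a: +{a}
  S via S→b b: +{b}
  S: {a,b}  A: {a}
pass 2: (no change)
  S: {a,b}  A: {a}

FOLLOW iteration:
initialize: $ ∈ FOLLOW(S)
[1]
  S→S A: FOLLOW(S) ⊇ FIRST(A) = {a}; new: +{a}
  S→S A: FOLLOW(A) ⊇ FOLLOW(S) ⊇ {$,a}; new: +{$,a}
  S: {$,a}  A: {$,a}
[2] done
  S: {$,a}  A: {$,a}

FOLLOW(S) = ["$", "a"]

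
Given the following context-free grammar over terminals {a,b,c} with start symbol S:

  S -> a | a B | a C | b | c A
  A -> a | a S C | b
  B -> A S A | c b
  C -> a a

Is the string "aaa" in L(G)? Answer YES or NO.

Convert to CNF:
  S -> T0 B | T0 C | T1 A | a | b
  A -> T0 X3 | a | b
  B -> A X4 | T1 T2
  C -> T0 T0
  T0 -> a
  T1 -> c
  T2 -> b
  X3 -> S C
  X4 -> S A

CYK fill:
  T[0,0] 'a' = {A,S,T0}  orig:{A,S}
  T[1,1] 'a' = {A,S,T0}  orig:{A,S}
  T[2,2] 'a' = {A,S,T0}  orig:{A,S}
  T[0,1] 'aa' = {C,X4}  orig:{C}
  T[1,2] 'aa' = {C,X4}  orig:{C}
  T[0,2] 'aaa' = {B,S,X3}  orig:{B,S}

S ∈ T[0,2] ⇒ YES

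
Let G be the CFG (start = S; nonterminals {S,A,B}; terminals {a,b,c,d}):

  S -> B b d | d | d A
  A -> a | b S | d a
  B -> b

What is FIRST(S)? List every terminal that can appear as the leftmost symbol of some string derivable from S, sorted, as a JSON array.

Compute FIRST by fixpoint:
iter 1:
  A via A→a: +{a}
  A via A→b S: +{b}
  A via A→d a: +{d}
  B via B→b: +{b}
  S via S→B b d: +{b}
  S via S→d: +{d}
  S: {b,d}  A: {a,b,d}  B: {b}
iter 2: (no change)
  S: {b,d}  A: {a,b,d}  B: {b}

FIRST(S) = ["b", "d"]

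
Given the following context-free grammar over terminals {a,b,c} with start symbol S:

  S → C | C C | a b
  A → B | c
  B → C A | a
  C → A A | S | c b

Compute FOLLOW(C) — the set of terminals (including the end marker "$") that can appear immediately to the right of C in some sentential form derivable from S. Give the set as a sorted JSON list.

FIRST sets, iterate to fixpoint:
iter 1:
  A via A→c: +{c}
  B via B→a: +{a}
  C via C→A A: +{c}
  S via S→C: +{c}
  S via S→a b: +{a}
  FIRST[S]={a,c}  FIRST[A]={c}  FIRST[B]={a}  FIRST[C]={c}
iter 2:
  A via A→B: +{a}
  B via B→C A: +{c}
  C via C→A A: +{a}
  FIRST[S]={a,c}  FIRST[A]={a,c}  FIRST[B]={a,c}  FIRST[C]={a,c}
iter 3: — fixpoint
  FIRST[S]={a,c}  FIRST[A]={a,c}  FIRST[B]={a,c}  FIRST[C]={a,c}

FOLLOW iteration:
initialize: $ ∈ FOLLOW(S)
round 1:
  B→C A: FOLLOW(C) ⊇ FIRST(A) = {a,c}; new: +{a,c}
  C→A A: FOLLOW(A) ⊇ FIRST(A) = {a,c}; new: +{a,c}
  C→S: FOLLOW(S) ⊇ FOLLOW(C) ⊇ {a,c}; new: +{a,c}
  S→C: FOLLOW(C) ⊇ FOLLOW(S) ⊇ {$,a,c}; new: +{$}
  FOLLOW[S]={$,a,c}  FOLLOW[A]={a,c}  FOLLOW[B]={}  FOLLOW[C]={$,a,c}
round 2:
  A→B: FOLLOW(B) ⊇ FOLLOW(A) ⊇ {a,c}; new: +{a,c}
  C→A A: FOLLOW(A) ⊇ FOLLOW(C) ⊇ {$,a,c}; new: +{$}
  FOLLOW[S]={$,a,c}  FOLLOW[A]={$,a,c}  FOLLOW[B]={a,c}  FOLLOW[C]={$,a,c}
round 3:
  A→B: FOLLOW(B) ⊇ FOLLOW(A) ⊇ {$,a,c}; new: +{$}
  FOLLOW[S]={$,a,c}  FOLLOW[A]={$,a,c}  FOLLOW[B]={$,a,c}  FOLLOW[C]={$,a,c}
round 4: (stable)
  FOLLOW[S]={$,a,c}  FOLLOW[A]={$,a,c}  FOLLOW[B]={$,a,c}  FOLLOW[C]={$,a,c}

FOLLOW(C) = ["$", "a", "c"]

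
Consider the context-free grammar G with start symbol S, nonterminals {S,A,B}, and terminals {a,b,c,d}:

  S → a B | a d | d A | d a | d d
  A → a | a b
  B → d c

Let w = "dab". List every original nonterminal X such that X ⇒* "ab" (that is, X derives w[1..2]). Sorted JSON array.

CNF form of G:
  S -> T0 B | T0 T2 | T2 A | T2 T0 | T2 T2
  A -> T0 T1 | a
  B -> T2 T3
  T0 -> a
  T1 -> b
  T2 -> d
  T3 -> c

Fill CYK table bottom-up, restricted to cells inside w[1..2]:
  T[1,1] 'a' = {A,T0}  orig:{A}
  T[2,2] 'b' = {T1}  orig:{}
  T[1,2] 'ab' = {A}

Original NTs in T[1,2] deriving "ab": ["A"]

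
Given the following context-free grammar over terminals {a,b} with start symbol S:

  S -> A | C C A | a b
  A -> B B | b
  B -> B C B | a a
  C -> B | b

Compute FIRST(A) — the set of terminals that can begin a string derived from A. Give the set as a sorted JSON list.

Compute FIRST by fixpoint:
pass 1:
  A via A→b: +{b}
  B via B→a a: +{a}
  C via C→B: +{a}
  C via C→b: +{b}
  S via S→A: +{b}
  S via S→C C A: +{a}
  FIRST(S)={a,b}  FIRST(A)={b}  FIRST(B)={a}  FIRST(C)={a,b}
pass 2:
  A via A→B B: +{a}
  FIRST(S)={a,b}  FIRST(A)={a,b}  FIRST(B)={a}  FIRST(C)={a,b}
pass 3: done
  FIRST(S)={a,b}  FIRST(A)={a,b}  FIRST(B)={a}  FIRST(C)={a,b}

FIRST(A) = ["a", "b"]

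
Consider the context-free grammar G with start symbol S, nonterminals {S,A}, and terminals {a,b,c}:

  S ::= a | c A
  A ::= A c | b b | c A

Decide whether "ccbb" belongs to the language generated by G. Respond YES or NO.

CNF form of G:
  S -> T0 A | a
  A -> A T0 | T0 A | T1 T1
  T0 -> c
  T1 -> b

CYK fill:
  T[0,0] 'c' = {T0}  orig:{}
  T[1,1] 'c' = {T0}  orig:{}
  T[2,2] 'b' = {T1}  orig:{}
  T[3,3] 'b' = {T1}  orig:{}
  T[0,1] 'cc' = ∅
  T[1,2] 'cb' = ∅
  T[2,3] 'bb' = {A}
  T[0,2] 'ccb' = ∅
  T[1,3] 'cbb' = {A,S}
  T[0,3] 'ccbb' = {A,S}

S ∈ T[0,3] ⇒ YES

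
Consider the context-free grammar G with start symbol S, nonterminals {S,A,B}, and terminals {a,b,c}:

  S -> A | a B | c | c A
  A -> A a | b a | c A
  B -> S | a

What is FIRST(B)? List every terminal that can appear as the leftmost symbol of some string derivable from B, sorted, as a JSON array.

FIRST iteration:
round 1:
  A via A→b a: +{b}
  A via A→c A: +{c}
  B via B→a: +{a}
  S via S→A: +{b,c}
  S via S→a B: +{a}
  FIRST[S]={a,b,c}  FIRST[A]={b,c}  FIRST[B]={a}
round 2:
  B via B→S: +{b,c}
  FIRST[S]={a,b,c}  FIRST[A]={b,c}  FIRST[B]={a,b,c}
round 3: (no change)
  FIRST[S]={a,b,c}  FIRST[A]={b,c}  FIRST[B]={a,b,c}

FIRST(B) = ["a", "b", "c"]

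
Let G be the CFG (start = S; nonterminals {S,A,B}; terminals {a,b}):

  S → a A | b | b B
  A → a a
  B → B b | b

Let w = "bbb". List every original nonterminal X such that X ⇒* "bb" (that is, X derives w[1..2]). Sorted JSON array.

CNF form of G:
  S -> T0 A | T1 B | b
  A -> T0 T0
  B -> B T1 | b
  T0 -> a
  T1 -> b

CYK fill — only the sub-triangle for w[1..2]:
  T[1,1] 'b' = {B,S,T1}  orig:{B,S}
  T[2,2] 'b' = {B,S,T1}  orig:{B,S}
  T[1,2] 'bb' = {B,S}

Original NTs in T[1,2] deriving "bb": ["B", "S"]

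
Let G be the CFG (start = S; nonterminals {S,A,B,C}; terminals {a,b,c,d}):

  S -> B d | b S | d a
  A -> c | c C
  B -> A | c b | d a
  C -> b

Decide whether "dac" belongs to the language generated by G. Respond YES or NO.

Convert to CNF:
  S -> B T2 | T1 S | T2 T3
  A -> T0 C | c
  B -> T0 C | T0 T1 | T2 T3 | c
  C -> b
  T0 -> c
  T1 -> b
  T2 -> d
  T3 -> a

Fill CYK table bottom-up:
  [0..0]={T2}  "d"  orig:{}
  [1..1]={T3}  "a"  orig:{}
  [2..2]={A,B,T0}  "c"  orig:{A,B}
  [0..1]={B,S}  "da"
  [1..2]=∅  "ac"
  [0..2]=∅  "dac"

S ∉ T[0,2] ⇒ NO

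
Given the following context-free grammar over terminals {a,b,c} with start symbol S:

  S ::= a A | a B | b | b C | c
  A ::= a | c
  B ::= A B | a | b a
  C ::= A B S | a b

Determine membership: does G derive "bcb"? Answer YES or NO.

Convert to CNF:
  S -> T0 C | T1 A | T1 B | b | c
  A -> a | c
  B -> A B | T0 T1 | a
  C -> A X2 | T1 T0
  T0 -> b
  T1 -> a
  X2 -> B S

CYK fill:
  cell(0,0) b: {S,T0}  orig:{S}
  cell(1,1) c: {A,S}
  cell(2,2) b: {S,T0}  orig:{S}
  cell(0,1) bc: ∅
  cell(1,2) cb: ∅
  cell(0,2) bcb: ∅

S ∉ T[0,2] ⇒ NO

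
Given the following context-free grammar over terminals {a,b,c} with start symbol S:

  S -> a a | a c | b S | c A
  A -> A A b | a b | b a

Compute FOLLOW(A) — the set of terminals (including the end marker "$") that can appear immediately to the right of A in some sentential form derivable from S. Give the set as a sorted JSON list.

Compute FIRST by fixpoint:
[1]
  A via A→a b: +{a}
  A via A→b a: +{b}
  S via S→a a: +{a}
  S via S→b S: +{b}
  S via S→c A: +{c}
  FIRST(S)={a,b,c}  FIRST(A)={a,b}
[2] (no change)
  FIRST(S)={a,b,c}  FIRST(A)={a,b}

FOLLOW sets:
seed FOLLOW(S) with $
[1]
  A→A A b: FOLLOW(A) ⊇ FIRST(A) = {a,b}; new: +{a,b}
  S→c A: FOLLOW(A) ⊇ FOLLOW(S) ⊇ {$}; new: +{$}
  S: {$}  A: {$,a,b}
[2] (no change)
  S: {$}  A: {$,a,b}

FOLLOW(A) = ["$", "a", "b"]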